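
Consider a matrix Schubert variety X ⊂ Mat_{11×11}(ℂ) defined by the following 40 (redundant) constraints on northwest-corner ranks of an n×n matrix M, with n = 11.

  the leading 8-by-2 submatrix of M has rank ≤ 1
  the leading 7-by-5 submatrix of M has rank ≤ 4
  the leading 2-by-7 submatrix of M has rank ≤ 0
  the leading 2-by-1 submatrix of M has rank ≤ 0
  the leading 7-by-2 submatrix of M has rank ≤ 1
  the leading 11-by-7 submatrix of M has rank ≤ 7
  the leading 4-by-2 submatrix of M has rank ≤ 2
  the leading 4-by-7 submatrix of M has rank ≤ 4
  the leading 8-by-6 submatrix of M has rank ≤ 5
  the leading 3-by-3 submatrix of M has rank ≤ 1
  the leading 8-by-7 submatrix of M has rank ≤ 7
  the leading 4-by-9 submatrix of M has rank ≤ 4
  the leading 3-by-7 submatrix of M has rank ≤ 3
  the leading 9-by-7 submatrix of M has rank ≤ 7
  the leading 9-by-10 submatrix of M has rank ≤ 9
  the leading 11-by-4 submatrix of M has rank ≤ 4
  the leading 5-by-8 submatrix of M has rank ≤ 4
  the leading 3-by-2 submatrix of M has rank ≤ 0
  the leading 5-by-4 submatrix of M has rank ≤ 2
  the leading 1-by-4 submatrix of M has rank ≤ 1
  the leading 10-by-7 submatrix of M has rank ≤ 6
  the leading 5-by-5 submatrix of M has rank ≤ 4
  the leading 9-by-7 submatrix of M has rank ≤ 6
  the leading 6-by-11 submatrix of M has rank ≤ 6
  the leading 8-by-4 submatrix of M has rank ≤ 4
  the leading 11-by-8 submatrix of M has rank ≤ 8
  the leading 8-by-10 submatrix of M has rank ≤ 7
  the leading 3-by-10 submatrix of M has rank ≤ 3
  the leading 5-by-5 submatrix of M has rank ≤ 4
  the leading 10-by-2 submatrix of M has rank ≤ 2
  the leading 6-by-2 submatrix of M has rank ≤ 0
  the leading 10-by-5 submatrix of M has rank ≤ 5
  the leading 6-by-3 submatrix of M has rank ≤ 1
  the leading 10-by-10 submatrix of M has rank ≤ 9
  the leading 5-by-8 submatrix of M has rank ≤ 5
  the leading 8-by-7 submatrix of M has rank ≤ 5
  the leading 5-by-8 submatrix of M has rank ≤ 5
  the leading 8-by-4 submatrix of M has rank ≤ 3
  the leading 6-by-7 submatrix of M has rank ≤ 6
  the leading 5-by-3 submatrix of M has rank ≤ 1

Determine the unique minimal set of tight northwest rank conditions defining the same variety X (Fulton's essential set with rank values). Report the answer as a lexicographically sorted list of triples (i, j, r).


Recovering R(i,j) via the rank-extension bound from the 40 conditions:

  i=1: 0 0 0 0 0 0 0 1 1 1 1
  i=2: 0 0 0 0 0 0 0 1 2 2 2
  i=3: 0 0 1 1 1 1 1 2 3 3 3
  i=4: 0 0 1 2 2 2 2 3 4 4 4
  i=5: 0 0 1 2 3 3 3 4 5 5 5
  i=6: 0 0 1 2 3 4 4 5 6 6 6
  i=7: 1 1 2 3 4 5 5 6 7 7 7
  i=8: 1 1 2 3 4 5 5 6 7 7 8
  i=9: 1 2 3 4 5 6 6 7 8 8 9
  i=10: 1 2 3 4 5 6 6 7 8 9 10
  i=11: 1 2 3 4 5 6 7 8 9 10 11

so w = (8, 9, 3, 4, 5, 6, 1, 11, 2, 10, 7).

ℓ(w)=26; the 6 essential cells (i,j,r):

[(2, 7, 0), (6, 2, 0), (8, 2, 1), (8, 7, 5), (8, 10, 7), (10, 7, 6)]


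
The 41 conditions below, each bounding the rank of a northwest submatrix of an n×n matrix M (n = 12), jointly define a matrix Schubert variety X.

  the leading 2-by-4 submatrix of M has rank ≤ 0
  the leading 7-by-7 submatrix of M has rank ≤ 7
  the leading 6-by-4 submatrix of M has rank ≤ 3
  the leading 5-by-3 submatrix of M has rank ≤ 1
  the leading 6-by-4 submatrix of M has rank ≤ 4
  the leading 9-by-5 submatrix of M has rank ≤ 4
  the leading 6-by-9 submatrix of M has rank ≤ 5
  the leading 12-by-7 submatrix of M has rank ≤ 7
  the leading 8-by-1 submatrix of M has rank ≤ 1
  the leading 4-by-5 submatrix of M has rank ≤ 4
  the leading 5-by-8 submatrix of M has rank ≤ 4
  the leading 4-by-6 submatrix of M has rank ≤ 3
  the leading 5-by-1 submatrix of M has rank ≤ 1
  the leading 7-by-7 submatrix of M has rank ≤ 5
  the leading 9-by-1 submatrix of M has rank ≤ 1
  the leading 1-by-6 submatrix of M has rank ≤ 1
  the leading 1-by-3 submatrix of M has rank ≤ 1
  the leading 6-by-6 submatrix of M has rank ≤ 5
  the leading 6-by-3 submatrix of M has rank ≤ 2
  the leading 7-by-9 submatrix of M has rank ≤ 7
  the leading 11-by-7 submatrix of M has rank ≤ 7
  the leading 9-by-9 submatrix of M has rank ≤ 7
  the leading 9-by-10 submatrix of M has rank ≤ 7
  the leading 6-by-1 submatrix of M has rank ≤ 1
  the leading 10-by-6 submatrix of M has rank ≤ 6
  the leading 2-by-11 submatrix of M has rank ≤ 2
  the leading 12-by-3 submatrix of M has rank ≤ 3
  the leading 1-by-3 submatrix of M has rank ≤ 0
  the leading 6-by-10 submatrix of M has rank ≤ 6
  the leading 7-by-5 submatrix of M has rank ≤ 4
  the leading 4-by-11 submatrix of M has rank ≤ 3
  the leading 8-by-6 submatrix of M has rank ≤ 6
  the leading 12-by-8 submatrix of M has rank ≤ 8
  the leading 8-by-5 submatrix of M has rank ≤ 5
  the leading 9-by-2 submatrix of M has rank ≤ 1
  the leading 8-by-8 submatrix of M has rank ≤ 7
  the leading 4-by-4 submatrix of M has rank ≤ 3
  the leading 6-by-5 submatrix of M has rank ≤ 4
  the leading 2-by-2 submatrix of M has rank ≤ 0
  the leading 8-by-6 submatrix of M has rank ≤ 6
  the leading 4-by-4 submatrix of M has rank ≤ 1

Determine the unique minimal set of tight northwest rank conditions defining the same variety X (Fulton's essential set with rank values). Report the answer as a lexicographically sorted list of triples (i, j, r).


The tightest implied rank at each (i,j), from the 41 conditions:

  row 1: 0 | 0 | 0 | 0 | 1 | 1 | 1 | 1 | 1 | 1 | 1 | 1
  row 2: 0 | 0 | 0 | 0 | 1 | 2 | 2 | 2 | 2 | 2 | 2 | 2
  row 3: 1 | 1 | 1 | 1 | 2 | 3 | 3 | 3 | 3 | 3 | 3 | 3
  row 4: 1 | 1 | 1 | 1 | 2 | 3 | 3 | 3 | 3 | 3 | 3 | 4
  row 5: 1 | 1 | 1 | 2 | 3 | 4 | 4 | 4 | 4 | 4 | 4 | 5
  row 6: 1 | 1 | 2 | 3 | 4 | 5 | 5 | 5 | 5 | 5 | 5 | 6
  row 7: 1 | 1 | 2 | 3 | 4 | 5 | 5 | 6 | 6 | 6 | 6 | 7
  row 8: 1 | 1 | 2 | 3 | 4 | 5 | 6 | 7 | 7 | 7 | 7 | 8
  row 9: 1 | 1 | 2 | 3 | 4 | 5 | 6 | 7 | 7 | 7 | 8 | 9
  row 10: 1 | 2 | 3 | 4 | 5 | 6 | 7 | 8 | 8 | 8 | 9 | 10
  row 11: 1 | 2 | 3 | 4 | 5 | 6 | 7 | 8 | 9 | 9 | 10 | 11
  row 12: 1 | 2 | 3 | 4 | 5 | 6 | 7 | 8 | 9 | 10 | 11 | 12

reading off 1-entries of Δ²R: w = (5, 6, 1, 12, 4, 3, 8, 7, 11, 2, 9, 10).

Fulton essential set (7 of the 25 Rothe cells):

[(2, 4, 0), (4, 4, 1), (4, 11, 3), (5, 3, 1), (7, 7, 5), (9, 2, 1), (9, 10, 7)]


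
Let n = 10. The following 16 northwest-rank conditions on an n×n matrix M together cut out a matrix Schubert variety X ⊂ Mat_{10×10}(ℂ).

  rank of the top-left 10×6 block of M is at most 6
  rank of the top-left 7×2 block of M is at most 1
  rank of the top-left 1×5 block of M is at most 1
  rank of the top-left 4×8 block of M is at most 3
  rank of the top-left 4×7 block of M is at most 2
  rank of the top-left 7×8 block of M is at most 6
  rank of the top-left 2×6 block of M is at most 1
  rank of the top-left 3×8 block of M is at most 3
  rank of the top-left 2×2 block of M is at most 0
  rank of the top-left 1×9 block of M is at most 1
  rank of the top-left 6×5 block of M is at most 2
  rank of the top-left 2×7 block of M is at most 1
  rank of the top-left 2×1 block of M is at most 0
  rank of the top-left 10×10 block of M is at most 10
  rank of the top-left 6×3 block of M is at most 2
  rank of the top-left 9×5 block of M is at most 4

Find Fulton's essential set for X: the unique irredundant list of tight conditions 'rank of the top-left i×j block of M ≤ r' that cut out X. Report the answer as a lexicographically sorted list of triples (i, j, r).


Recovering R(i,j) via the rank-extension bound from the 16 conditions:

  R[1]: 0, 0, 1, 1, 1, 1, 1, 1, 1, 1
  R[2]: 0, 0, 1, 1, 1, 1, 1, 2, 2, 2
  R[3]: 1, 1, 2, 2, 2, 2, 2, 3, 3, 3
  R[4]: 1, 1, 2, 2, 2, 2, 2, 3, 4, 4
  R[5]: 1, 1, 2, 2, 2, 3, 3, 4, 5, 5
  R[6]: 1, 1, 2, 2, 2, 3, 4, 5, 6, 6
  R[7]: 1, 1, 2, 3, 3, 4, 5, 6, 7, 7
  R[8]: 1, 2, 3, 4, 4, 5, 6, 7, 8, 8
  R[9]: 1, 2, 3, 4, 4, 5, 6, 7, 8, 9
  R[10]: 1, 2, 3, 4, 5, 6, 7, 8, 9, 10

the unique w with this rank table is (3, 8, 1, 9, 6, 7, 4, 2, 10, 5).

|D(w)|=21, |Ess(w)|=6:

[(2, 2, 0), (2, 7, 1), (4, 7, 2), (6, 5, 2), (7, 2, 1), (9, 5, 4)]


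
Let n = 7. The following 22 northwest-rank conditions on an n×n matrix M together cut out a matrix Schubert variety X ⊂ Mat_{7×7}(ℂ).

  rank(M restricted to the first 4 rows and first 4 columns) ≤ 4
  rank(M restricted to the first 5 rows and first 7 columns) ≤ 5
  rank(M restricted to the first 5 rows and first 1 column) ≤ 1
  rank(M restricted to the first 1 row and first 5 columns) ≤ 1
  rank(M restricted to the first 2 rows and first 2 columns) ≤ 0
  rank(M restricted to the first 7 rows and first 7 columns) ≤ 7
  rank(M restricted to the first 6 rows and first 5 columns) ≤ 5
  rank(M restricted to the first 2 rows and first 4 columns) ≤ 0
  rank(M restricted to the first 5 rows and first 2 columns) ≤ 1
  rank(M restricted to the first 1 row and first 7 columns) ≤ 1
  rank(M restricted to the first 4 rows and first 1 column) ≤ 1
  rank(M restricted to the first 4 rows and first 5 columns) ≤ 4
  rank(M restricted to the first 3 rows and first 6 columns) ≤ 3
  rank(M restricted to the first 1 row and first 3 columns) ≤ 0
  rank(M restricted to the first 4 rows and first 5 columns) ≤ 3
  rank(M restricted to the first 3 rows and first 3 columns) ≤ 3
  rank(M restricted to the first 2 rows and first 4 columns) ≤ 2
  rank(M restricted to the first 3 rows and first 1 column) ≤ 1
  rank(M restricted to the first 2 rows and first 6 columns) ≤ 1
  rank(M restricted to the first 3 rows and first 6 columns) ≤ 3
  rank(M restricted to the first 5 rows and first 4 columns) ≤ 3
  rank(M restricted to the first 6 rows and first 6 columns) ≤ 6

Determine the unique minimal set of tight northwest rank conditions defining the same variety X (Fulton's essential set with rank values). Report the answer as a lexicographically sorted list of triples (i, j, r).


Computing R[i][j] = min implied NW-rank bound (n=7, 22 conditions):

  R[1]: 0, 0, 0, 0, 1, 1, 1
  R[2]: 0, 0, 0, 0, 1, 1, 2
  R[3]: 1, 1, 1, 1, 2, 2, 3
  R[4]: 1, 1, 2, 2, 3, 3, 4
  R[5]: 1, 1, 2, 3, 4, 4, 5
  R[6]: 1, 2, 3, 4, 5, 5, 6
  R[7]: 1, 2, 3, 4, 5, 6, 7

the unique w with this rank table is (5, 7, 1, 3, 4, 2, 6).

Fulton essential set (3 of the 11 Rothe cells):

[(2, 4, 0), (2, 6, 1), (5, 2, 1)]


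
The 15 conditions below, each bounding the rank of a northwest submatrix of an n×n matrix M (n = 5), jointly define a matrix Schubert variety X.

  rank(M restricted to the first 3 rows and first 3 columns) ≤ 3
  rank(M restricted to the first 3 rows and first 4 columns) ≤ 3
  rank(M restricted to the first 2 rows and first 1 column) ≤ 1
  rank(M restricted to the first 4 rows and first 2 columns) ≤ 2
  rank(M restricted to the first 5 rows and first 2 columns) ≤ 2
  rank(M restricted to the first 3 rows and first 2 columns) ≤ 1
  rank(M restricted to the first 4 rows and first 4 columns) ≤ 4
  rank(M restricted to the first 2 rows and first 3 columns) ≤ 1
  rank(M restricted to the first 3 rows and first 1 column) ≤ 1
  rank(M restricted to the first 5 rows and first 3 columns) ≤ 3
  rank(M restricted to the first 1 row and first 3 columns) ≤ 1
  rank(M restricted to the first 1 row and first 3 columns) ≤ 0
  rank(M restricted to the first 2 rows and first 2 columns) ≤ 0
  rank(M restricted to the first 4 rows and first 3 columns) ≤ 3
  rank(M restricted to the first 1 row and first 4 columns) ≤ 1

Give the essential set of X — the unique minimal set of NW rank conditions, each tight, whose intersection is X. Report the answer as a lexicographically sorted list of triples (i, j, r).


Recovering R(i,j) via the rank-extension bound from the 15 conditions:

  row 1: 0  0  0  1  1
  row 2: 0  0  1  2  2
  row 3: 1  1  2  3  3
  row 4: 1  2  3  4  4
  row 5: 1  2  3  4  5

so w = (4, 3, 1, 2, 5).

ℓ(w)=5; the 2 essential cells (i,j,r):

[(1, 3, 0), (2, 2, 0)]


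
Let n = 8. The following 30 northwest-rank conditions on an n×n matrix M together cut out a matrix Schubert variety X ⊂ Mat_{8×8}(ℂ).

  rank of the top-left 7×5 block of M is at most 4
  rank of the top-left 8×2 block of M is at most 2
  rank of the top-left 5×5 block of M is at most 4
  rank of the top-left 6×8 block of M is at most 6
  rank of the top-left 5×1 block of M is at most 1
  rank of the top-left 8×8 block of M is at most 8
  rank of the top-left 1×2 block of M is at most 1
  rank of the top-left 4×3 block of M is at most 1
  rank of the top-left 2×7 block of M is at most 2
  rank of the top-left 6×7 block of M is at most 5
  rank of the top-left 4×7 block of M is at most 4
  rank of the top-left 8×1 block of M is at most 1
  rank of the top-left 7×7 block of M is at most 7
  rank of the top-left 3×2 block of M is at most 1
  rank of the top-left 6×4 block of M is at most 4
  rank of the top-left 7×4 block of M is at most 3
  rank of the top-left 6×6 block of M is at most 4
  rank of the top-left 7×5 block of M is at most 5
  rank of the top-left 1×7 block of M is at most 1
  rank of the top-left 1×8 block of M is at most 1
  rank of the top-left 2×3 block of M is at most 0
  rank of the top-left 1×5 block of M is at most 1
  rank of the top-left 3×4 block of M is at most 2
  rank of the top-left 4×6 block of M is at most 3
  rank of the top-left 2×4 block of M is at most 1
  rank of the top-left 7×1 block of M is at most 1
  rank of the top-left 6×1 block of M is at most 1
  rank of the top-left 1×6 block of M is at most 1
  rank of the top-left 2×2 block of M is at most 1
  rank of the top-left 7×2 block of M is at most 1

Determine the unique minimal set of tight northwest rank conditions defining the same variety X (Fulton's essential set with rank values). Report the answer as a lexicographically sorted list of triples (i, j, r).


Rank table r_w(8×8) implied by the 30 constraints:

  i=1: 0  0  0  1  1  1  1  1
  i=2: 0  0  0  1  2  2  2  2
  i=3: 1  1  1  2  3  3  3  3
  i=4: 1  1  1  2  3  3  4  4
  i=5: 1  1  2  3  4  4  5  5
  i=6: 1  1  2  3  4  4  5  6
  i=7: 1  1  2  3  4  5  6  7
  i=8: 1  2  3  4  5  6  7  8

hence w(1..8) = (4, 5, 1, 7, 3, 8, 6, 2).

|D(w)|=13, |Ess(w)|=5:

[(2, 3, 0), (4, 3, 1), (4, 6, 3), (6, 6, 4), (7, 2, 1)]


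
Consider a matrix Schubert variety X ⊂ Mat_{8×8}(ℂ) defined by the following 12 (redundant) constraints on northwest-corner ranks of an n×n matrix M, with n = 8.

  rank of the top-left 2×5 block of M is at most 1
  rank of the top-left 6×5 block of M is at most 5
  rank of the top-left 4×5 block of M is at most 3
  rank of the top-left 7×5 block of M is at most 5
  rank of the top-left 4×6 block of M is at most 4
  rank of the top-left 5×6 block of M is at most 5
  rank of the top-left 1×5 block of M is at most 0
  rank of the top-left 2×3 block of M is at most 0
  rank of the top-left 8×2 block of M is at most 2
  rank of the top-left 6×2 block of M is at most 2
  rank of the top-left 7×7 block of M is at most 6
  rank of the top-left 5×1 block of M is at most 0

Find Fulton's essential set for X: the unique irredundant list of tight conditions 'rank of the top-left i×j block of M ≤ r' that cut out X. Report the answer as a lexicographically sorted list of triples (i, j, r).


Computing R[i][j] = min implied NW-rank bound (n=8, 12 conditions):

  R[1]: 0, 0, 0, 0, 0, 1, 1, 1
  R[2]: 0, 0, 0, 1, 1, 2, 2, 2
  R[3]: 0, 1, 1, 2, 2, 3, 3, 3
  R[4]: 0, 1, 2, 3, 3, 4, 4, 4
  R[5]: 0, 1, 2, 3, 4, 5, 5, 5
  R[6]: 1, 2, 3, 4, 5, 6, 6, 6
  R[7]: 1, 2, 3, 4, 5, 6, 6, 7
  R[8]: 1, 2, 3, 4, 5, 6, 7, 8

giving w = (6, 4, 2, 3, 5, 1, 8, 7) via Δ²R.

Fulton essential set (4 of the 12 Rothe cells):

[(1, 5, 0), (2, 3, 0), (5, 1, 0), (7, 7, 6)]


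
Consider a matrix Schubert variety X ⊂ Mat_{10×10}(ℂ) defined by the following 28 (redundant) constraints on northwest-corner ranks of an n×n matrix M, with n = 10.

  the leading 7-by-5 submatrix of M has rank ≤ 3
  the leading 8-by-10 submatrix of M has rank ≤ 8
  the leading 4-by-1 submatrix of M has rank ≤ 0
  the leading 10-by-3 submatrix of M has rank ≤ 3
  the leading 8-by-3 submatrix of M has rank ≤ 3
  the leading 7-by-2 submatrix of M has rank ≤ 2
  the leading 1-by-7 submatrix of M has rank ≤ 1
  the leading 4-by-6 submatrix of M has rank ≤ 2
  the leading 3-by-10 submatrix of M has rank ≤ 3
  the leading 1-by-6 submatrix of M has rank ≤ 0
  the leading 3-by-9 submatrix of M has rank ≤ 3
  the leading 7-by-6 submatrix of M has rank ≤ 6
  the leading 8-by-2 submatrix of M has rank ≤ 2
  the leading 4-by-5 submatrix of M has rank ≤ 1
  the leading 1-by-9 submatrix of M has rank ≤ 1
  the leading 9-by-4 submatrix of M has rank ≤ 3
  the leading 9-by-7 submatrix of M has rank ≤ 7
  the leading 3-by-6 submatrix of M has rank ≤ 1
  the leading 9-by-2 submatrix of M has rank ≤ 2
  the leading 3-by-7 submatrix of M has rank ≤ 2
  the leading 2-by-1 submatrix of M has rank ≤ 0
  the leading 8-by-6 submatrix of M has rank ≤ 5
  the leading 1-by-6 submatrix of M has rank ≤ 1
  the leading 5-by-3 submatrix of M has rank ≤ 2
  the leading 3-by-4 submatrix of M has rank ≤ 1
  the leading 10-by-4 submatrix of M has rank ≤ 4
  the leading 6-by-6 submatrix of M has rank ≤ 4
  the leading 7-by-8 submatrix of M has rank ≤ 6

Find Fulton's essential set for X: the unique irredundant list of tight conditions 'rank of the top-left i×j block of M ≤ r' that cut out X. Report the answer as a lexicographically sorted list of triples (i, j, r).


Recovering R(i,j) via the rank-extension bound from the 28 conditions:

  i=1: 0 | 0 | 0 | 0 | 0 | 0 | 1 | 1 | 1 | 1
  i=2: 0 | 1 | 1 | 1 | 1 | 1 | 2 | 2 | 2 | 2
  i=3: 0 | 1 | 1 | 1 | 1 | 1 | 2 | 3 | 3 | 3
  i=4: 0 | 1 | 1 | 1 | 1 | 2 | 3 | 4 | 4 | 4
  i=5: 1 | 2 | 2 | 2 | 2 | 3 | 4 | 5 | 5 | 5
  i=6: 1 | 2 | 3 | 3 | 3 | 4 | 5 | 6 | 6 | 6
  i=7: 1 | 2 | 3 | 3 | 3 | 4 | 5 | 6 | 7 | 7
  i=8: 1 | 2 | 3 | 3 | 4 | 5 | 6 | 7 | 8 | 8
  i=9: 1 | 2 | 3 | 3 | 4 | 5 | 6 | 7 | 8 | 9
  i=10: 1 | 2 | 3 | 4 | 5 | 6 | 7 | 8 | 9 | 10

hence w(1..10) = (7, 2, 8, 6, 1, 3, 9, 5, 10, 4).

Fulton essential set (6 of the 20 Rothe cells):

[(1, 6, 0), (3, 6, 1), (4, 1, 0), (4, 5, 1), (7, 5, 3), (9, 4, 3)]


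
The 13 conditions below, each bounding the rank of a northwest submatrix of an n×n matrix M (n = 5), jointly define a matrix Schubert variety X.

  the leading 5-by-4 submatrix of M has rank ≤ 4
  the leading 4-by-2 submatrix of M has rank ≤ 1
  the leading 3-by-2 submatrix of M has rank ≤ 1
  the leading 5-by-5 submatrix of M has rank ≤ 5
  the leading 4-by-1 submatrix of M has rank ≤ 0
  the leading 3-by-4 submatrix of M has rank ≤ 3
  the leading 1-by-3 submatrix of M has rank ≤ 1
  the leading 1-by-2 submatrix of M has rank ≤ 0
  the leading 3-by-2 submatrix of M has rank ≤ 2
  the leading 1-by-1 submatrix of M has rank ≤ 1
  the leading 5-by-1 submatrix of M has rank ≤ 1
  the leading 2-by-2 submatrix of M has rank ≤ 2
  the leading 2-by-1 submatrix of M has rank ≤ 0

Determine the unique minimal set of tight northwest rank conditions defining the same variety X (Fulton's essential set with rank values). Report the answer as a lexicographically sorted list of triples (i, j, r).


Rank table r_w(5×5) implied by the 13 constraints:

  row 1: 0  0  1  1  1
  row 2: 0  1  2  2  2
  row 3: 0  1  2  3  3
  row 4: 0  1  2  3  4
  row 5: 1  2  3  4  5

second differences of R give the permutation w = (3, 2, 4, 5, 1).

D(w) has 5 cells with 2 SE-corners; essential set:

[(1, 2, 0), (4, 1, 0)]


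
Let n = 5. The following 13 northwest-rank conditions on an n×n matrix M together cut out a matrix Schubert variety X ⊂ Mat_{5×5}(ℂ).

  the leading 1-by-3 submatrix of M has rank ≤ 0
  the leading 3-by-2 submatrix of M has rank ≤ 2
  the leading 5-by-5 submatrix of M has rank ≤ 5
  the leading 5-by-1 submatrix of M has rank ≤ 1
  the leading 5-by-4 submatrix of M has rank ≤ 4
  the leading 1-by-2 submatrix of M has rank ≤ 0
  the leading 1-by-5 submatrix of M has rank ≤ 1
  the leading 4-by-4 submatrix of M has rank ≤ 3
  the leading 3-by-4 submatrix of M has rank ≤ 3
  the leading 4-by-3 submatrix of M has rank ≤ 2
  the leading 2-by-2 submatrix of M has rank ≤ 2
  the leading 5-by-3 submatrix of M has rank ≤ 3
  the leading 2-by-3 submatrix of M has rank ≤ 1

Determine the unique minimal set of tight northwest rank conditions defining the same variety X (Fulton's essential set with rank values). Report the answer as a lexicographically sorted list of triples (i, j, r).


Computing R[i][j] = min implied NW-rank bound (n=5, 13 conditions):

  i=1: 0  0  0  1  1
  i=2: 1  1  1  2  2
  i=3: 1  2  2  3  3
  i=4: 1  2  2  3  4
  i=5: 1  2  3  4  5

giving w = (4, 1, 2, 5, 3) via Δ²R.

|D(w)|=4, |Ess(w)|=2:

[(1, 3, 0), (4, 3, 2)]


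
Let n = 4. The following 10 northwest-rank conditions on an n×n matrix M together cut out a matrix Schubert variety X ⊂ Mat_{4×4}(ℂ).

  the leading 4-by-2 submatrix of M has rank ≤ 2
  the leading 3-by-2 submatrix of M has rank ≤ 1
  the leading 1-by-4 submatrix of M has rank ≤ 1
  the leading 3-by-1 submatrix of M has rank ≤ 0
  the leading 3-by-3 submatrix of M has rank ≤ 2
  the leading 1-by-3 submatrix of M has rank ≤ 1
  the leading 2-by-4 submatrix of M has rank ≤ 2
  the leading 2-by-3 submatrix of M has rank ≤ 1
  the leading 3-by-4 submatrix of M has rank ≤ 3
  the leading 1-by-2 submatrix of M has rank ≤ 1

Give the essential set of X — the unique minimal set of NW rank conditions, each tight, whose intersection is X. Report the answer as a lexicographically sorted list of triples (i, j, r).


Recovering R(i,j) via the rank-extension bound from the 10 conditions:

  R[1]: 0 1 1 1
  R[2]: 0 1 1 2
  R[3]: 0 1 2 3
  R[4]: 1 2 3 4

hence w(1..4) = (2, 4, 3, 1).

Rothe diagram D(w) (4 cells), 2 SE-corners (essential conditions):

[(2, 3, 1), (3, 1, 0)]


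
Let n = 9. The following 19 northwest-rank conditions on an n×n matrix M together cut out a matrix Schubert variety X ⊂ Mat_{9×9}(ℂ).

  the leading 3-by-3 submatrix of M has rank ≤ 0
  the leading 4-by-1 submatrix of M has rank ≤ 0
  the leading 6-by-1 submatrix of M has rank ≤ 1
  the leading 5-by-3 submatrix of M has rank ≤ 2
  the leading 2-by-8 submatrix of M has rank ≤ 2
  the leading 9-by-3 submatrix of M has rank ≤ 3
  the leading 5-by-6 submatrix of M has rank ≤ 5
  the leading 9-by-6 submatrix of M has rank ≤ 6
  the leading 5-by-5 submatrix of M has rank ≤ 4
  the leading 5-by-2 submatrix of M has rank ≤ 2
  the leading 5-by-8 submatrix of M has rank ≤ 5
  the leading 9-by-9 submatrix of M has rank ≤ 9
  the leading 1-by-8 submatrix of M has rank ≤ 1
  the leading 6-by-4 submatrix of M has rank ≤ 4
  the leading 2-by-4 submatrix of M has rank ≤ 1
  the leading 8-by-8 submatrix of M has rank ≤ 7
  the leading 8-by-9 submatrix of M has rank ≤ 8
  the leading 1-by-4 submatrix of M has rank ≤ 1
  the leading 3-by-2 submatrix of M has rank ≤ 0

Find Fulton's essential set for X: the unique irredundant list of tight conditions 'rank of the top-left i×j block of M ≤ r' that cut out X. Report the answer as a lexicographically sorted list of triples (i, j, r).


Propagating the 19 rank bounds to every northwest block:

  0, 0, 0, 1, 1, 1, 1, 1, 1
  0, 0, 0, 1, 2, 2, 2, 2, 2
  0, 0, 0, 1, 2, 3, 3, 3, 3
  0, 1, 1, 2, 3, 4, 4, 4, 4
  1, 2, 2, 3, 4, 5, 5, 5, 5
  1, 2, 3, 4, 5, 6, 6, 6, 6
  1, 2, 3, 4, 5, 6, 7, 7, 7
  1, 2, 3, 4, 5, 6, 7, 7, 8
  1, 2, 3, 4, 5, 6, 7, 8, 9

hence w(1..9) = (4, 5, 6, 2, 1, 3, 7, 9, 8).

3 SE-corners of the 11-cell Rothe diagram give Ess(w):

[(3, 3, 0), (4, 1, 0), (8, 8, 7)]


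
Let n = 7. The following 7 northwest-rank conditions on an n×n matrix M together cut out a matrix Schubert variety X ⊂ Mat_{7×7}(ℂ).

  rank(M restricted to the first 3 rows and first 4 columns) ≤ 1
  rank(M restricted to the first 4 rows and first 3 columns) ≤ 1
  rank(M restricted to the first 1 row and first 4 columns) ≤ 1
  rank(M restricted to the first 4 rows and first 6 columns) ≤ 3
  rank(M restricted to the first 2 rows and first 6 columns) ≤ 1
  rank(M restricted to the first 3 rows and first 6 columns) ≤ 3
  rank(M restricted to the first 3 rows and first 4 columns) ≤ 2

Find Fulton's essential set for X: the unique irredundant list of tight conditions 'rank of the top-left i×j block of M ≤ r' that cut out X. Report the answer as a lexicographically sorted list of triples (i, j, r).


Reconstructing r_w from the 7 given conditions:

  row 1: 1, 1, 1, 1, 1, 1, 1
  row 2: 1, 1, 1, 1, 1, 1, 2
  row 3: 1, 1, 1, 1, 2, 2, 3
  row 4: 1, 1, 1, 2, 3, 3, 4
  row 5: 1, 2, 2, 3, 4, 4, 5
  row 6: 1, 2, 3, 4, 5, 5, 6
  row 7: 1, 2, 3, 4, 5, 6, 7

so w = (1, 7, 5, 4, 2, 3, 6).

Fulton essential set (3 of the 10 Rothe cells):

[(2, 6, 1), (3, 4, 1), (4, 3, 1)]


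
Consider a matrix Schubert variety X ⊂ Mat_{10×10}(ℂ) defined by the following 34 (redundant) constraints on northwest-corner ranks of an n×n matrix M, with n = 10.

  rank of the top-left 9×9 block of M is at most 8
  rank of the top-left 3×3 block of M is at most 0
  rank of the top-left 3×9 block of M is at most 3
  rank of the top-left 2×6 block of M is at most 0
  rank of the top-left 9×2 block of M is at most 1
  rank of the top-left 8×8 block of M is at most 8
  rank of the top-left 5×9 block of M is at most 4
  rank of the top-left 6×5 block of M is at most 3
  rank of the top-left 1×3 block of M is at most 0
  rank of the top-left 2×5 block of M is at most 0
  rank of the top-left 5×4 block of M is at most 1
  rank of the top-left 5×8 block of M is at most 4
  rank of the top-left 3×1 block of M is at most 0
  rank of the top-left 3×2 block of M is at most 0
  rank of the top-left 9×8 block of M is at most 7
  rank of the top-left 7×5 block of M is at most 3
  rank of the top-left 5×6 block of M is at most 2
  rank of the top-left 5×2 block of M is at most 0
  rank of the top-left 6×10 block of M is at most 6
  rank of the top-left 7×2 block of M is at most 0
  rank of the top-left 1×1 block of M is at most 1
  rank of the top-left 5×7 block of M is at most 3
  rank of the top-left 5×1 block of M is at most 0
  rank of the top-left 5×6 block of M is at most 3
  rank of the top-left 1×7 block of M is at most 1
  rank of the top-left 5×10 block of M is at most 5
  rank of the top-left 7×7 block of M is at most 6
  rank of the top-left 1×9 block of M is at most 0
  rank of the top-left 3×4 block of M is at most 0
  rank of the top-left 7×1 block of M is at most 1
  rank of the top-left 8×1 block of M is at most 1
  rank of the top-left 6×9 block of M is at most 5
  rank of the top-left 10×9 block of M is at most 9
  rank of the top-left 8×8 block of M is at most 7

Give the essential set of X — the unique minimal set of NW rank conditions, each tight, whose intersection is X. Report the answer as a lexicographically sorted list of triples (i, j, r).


Propagating the 34 rank bounds to every northwest block:

  R[1]: 0 0 0 0 0 0 0 0 0 1
  R[2]: 0 0 0 0 0 0 1 1 1 2
  R[3]: 0 0 0 0 1 1 2 2 2 3
  R[4]: 0 0 1 1 2 2 3 3 3 4
  R[5]: 0 0 1 1 2 2 3 4 4 5
  R[6]: 0 0 1 2 3 3 4 5 5 6
  R[7]: 0 0 1 2 3 4 5 6 6 7
  R[8]: 1 1 2 3 4 5 6 7 7 8
  R[9]: 1 1 2 3 4 5 6 7 8 9
  R[10]: 1 2 3 4 5 6 7 8 9 10

so w = (10, 7, 5, 3, 8, 4, 6, 1, 9, 2).

Rothe diagram D(w) (30 cells), 7 SE-corners (essential conditions):

[(1, 9, 0), (2, 6, 0), (3, 4, 0), (5, 4, 1), (5, 6, 2), (7, 2, 0), (9, 2, 1)]


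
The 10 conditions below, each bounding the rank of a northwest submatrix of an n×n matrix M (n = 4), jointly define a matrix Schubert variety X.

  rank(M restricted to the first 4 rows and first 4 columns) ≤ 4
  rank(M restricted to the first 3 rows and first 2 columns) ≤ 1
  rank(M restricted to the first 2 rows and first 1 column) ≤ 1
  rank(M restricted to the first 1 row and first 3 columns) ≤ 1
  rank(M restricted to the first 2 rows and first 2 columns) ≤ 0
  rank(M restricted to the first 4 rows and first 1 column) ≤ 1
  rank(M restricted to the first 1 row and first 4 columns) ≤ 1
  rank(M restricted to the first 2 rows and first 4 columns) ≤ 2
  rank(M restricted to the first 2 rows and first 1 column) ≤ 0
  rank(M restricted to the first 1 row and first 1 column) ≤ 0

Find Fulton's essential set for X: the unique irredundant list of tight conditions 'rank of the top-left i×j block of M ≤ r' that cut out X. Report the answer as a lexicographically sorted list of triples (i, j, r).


The tightest implied rank at each (i,j), from the 10 conditions:

  row 1: 0  0  1  1
  row 2: 0  0  1  2
  row 3: 1  1  2  3
  row 4: 1  2  3  4

the unique w with this rank table is (3, 4, 1, 2).

|D(w)|=4, |Ess(w)|=1:

[(2, 2, 0)]


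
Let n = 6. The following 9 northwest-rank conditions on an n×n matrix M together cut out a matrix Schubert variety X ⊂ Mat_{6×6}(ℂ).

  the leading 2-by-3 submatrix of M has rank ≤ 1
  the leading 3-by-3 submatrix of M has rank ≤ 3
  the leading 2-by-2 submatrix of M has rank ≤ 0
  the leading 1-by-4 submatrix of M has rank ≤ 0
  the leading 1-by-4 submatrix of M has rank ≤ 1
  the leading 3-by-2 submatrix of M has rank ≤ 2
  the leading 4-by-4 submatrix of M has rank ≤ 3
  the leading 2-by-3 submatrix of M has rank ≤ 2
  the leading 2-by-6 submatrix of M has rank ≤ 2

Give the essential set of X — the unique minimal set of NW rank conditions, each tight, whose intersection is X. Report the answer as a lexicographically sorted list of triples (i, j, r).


Recovering R(i,j) via the rank-extension bound from the 9 conditions:

  row 1: 0 0 0 0 1 1
  row 2: 0 0 1 1 2 2
  row 3: 1 1 2 2 3 3
  row 4: 1 2 3 3 4 4
  row 5: 1 2 3 4 5 5
  row 6: 1 2 3 4 5 6

hence w(1..6) = (5, 3, 1, 2, 4, 6).

ℓ(w)=6; the 2 essential cells (i,j,r):

[(1, 4, 0), (2, 2, 0)]


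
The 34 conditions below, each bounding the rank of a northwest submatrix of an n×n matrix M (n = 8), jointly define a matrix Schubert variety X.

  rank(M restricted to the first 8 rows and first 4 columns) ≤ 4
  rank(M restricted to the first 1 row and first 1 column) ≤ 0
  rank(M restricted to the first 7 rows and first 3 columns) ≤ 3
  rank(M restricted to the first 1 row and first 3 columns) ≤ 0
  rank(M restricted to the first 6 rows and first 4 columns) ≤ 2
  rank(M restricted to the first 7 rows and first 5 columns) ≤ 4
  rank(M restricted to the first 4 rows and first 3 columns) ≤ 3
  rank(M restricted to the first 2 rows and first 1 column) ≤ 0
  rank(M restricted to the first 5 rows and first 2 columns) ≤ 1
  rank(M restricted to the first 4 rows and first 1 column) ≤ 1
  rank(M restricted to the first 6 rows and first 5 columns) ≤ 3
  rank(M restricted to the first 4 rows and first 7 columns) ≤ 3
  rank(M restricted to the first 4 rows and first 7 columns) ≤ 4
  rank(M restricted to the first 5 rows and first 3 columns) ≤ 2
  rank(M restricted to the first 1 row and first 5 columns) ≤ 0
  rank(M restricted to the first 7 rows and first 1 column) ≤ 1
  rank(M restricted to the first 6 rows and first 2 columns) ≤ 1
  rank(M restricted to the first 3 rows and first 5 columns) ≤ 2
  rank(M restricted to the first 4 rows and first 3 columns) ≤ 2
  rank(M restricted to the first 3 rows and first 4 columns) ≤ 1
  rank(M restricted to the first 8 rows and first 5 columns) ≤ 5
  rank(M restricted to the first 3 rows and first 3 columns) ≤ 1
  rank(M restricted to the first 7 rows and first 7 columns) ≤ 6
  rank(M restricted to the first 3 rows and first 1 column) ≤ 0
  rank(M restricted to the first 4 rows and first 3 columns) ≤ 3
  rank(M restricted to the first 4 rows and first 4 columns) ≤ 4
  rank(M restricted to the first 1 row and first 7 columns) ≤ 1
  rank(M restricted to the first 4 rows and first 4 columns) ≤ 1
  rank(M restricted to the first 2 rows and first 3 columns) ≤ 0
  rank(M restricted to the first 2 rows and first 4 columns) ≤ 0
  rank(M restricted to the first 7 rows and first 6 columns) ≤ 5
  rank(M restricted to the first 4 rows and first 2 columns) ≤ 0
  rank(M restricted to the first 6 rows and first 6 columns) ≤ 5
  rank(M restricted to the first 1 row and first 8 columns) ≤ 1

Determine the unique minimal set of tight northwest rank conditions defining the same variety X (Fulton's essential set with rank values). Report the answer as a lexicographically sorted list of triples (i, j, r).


Propagating the 34 rank bounds to every northwest block:

  R[1]: 0  0  0  0  0  1  1  1
  R[2]: 0  0  0  0  1  2  2  2
  R[3]: 0  0  1  1  2  3  3  3
  R[4]: 0  0  1  1  2  3  3  4
  R[5]: 1  1  2  2  3  4  4  5
  R[6]: 1  1  2  2  3  4  5  6
  R[7]: 1  2  3  3  4  5  6  7
  R[8]: 1  2  3  4  5  6  7  8

giving w = (6, 5, 3, 8, 1, 7, 2, 4) via Δ²R.

|D(w)|=17, |Ess(w)|=7:

[(1, 5, 0), (2, 4, 0), (4, 2, 0), (4, 4, 1), (4, 7, 3), (6, 2, 1), (6, 4, 2)]


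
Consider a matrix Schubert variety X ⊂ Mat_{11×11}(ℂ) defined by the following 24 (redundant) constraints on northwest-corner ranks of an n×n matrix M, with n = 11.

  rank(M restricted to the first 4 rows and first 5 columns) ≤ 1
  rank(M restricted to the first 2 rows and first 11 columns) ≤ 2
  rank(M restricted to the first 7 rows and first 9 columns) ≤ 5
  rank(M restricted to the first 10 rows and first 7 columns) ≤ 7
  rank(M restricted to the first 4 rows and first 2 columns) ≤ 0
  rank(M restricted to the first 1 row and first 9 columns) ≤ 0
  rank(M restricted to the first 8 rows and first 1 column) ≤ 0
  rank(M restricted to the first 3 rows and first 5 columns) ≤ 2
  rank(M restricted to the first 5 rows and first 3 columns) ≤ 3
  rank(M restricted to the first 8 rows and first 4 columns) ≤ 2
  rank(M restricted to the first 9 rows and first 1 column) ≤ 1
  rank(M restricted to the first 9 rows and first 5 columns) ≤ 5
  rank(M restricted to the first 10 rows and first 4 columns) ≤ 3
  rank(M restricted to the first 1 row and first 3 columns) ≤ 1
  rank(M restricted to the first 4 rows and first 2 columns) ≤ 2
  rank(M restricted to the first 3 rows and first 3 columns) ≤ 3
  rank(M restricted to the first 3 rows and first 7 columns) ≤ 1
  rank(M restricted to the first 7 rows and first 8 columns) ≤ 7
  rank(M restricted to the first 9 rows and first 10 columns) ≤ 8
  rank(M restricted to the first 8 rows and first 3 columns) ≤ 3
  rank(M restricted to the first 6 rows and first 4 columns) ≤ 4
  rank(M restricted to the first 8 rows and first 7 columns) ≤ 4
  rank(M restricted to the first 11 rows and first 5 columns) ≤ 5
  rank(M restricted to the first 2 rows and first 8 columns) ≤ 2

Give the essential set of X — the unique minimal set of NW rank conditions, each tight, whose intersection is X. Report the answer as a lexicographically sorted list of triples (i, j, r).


Recovering R(i,j) via the rank-extension bound from the 24 conditions:

  i=1: 0  0  0  0  0  0  0  0  0  1  1
  i=2: 0  0  1  1  1  1  1  1  1  2  2
  i=3: 0  0  1  1  1  1  1  2  2  3  3
  i=4: 0  0  1  1  1  2  2  3  3  4  4
  i=5: 0  1  2  2  2  3  3  4  4  5  5
  i=6: 0  1  2  2  3  4  4  5  5  6  6
  i=7: 0  1  2  2  3  4  4  5  5  6  7
  i=8: 0  1  2  2  3  4  4  5  6  7  8
  i=9: 1  2  3  3  4  5  5  6  7  8  9
  i=10: 1  2  3  3  4  5  6  7  8  9  10
  i=11: 1  2  3  4  5  6  7  8  9  10  11

reading off 1-entries of Δ²R: w = (10, 3, 8, 6, 2, 5, 11, 9, 1, 7, 4).

Rothe diagram D(w) (32 cells), 9 SE-corners (essential conditions):

[(1, 9, 0), (3, 7, 1), (4, 2, 0), (4, 5, 1), (7, 9, 5), (8, 1, 0), (8, 4, 2), (8, 7, 4), (10, 4, 3)]


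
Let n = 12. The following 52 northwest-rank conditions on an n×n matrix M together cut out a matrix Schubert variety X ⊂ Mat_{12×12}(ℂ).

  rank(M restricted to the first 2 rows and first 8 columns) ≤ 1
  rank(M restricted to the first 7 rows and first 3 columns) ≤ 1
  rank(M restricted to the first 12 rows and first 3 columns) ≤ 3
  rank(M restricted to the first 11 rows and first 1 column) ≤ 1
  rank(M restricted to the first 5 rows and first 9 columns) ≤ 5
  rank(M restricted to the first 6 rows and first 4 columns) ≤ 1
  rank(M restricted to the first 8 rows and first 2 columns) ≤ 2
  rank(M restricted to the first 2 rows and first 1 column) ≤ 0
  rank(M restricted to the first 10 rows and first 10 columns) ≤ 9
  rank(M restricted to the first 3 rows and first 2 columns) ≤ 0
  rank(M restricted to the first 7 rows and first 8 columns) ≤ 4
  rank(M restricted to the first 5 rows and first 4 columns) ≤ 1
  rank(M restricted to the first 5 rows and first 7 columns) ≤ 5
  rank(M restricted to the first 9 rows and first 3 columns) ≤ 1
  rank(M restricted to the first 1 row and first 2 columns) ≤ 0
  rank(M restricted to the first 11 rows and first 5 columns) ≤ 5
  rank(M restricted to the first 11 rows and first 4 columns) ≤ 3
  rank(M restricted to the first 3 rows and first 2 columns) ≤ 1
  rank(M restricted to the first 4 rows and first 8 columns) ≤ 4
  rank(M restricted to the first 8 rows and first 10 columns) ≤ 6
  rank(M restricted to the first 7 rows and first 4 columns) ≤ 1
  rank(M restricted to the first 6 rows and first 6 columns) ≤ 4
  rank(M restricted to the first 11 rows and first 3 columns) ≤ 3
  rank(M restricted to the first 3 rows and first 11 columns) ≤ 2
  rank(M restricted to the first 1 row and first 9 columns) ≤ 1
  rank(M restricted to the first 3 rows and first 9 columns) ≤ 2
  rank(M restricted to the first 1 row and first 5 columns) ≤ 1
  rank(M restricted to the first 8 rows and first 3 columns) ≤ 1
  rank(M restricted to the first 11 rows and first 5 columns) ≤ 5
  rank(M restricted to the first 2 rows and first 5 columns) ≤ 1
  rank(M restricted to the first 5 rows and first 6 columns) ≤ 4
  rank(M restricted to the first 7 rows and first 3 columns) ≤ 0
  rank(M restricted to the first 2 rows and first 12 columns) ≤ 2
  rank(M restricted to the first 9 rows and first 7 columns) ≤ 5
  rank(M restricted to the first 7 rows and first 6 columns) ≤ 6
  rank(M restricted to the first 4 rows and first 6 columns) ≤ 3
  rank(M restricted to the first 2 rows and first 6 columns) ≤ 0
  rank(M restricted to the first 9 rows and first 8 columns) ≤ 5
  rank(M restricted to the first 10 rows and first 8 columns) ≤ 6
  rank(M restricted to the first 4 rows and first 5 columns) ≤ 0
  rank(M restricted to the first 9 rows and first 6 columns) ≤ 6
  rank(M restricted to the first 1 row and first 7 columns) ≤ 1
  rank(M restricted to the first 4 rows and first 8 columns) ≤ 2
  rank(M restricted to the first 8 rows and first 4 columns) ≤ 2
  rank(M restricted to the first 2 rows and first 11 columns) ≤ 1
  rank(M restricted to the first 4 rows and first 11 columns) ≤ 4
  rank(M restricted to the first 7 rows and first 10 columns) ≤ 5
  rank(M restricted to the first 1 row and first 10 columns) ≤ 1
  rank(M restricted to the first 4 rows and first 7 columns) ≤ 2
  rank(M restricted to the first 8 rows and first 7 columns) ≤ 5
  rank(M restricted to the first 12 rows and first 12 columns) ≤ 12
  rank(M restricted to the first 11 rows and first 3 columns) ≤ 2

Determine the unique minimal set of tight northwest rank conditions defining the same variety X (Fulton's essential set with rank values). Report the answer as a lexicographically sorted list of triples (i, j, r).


Recovering R(i,j) via the rank-extension bound from the 52 conditions:

  i=1: 0, 0, 0, 0, 0, 0, 1, 1, 1, 1, 1, 1
  i=2: 0, 0, 0, 0, 0, 0, 1, 1, 1, 1, 1, 2
  i=3: 0, 0, 0, 0, 0, 1, 2, 2, 2, 2, 2, 3
  i=4: 0, 0, 0, 0, 0, 1, 2, 2, 3, 3, 3, 4
  i=5: 0, 0, 0, 1, 1, 2, 3, 3, 4, 4, 4, 5
  i=6: 0, 0, 0, 1, 2, 3, 4, 4, 5, 5, 5, 6
  i=7: 0, 0, 0, 1, 2, 3, 4, 4, 5, 5, 6, 7
  i=8: 1, 1, 1, 2, 3, 4, 5, 5, 6, 6, 7, 8
  i=9: 1, 1, 1, 2, 3, 4, 5, 5, 6, 7, 8, 9
  i=10: 1, 2, 2, 3, 4, 5, 6, 6, 7, 8, 9, 10
  i=11: 1, 2, 2, 3, 4, 5, 6, 7, 8, 9, 10, 11
  i=12: 1, 2, 3, 4, 5, 6, 7, 8, 9, 10, 11, 12

giving w = (7, 12, 6, 9, 4, 5, 11, 1, 10, 2, 8, 3) via Δ²R.

|D(w)|=42, |Ess(w)|=10:

[(2, 6, 0), (2, 11, 1), (4, 5, 0), (4, 8, 2), (7, 3, 0), (7, 8, 4), (7, 10, 5), (9, 3, 1), (9, 8, 5), (11, 3, 2)]


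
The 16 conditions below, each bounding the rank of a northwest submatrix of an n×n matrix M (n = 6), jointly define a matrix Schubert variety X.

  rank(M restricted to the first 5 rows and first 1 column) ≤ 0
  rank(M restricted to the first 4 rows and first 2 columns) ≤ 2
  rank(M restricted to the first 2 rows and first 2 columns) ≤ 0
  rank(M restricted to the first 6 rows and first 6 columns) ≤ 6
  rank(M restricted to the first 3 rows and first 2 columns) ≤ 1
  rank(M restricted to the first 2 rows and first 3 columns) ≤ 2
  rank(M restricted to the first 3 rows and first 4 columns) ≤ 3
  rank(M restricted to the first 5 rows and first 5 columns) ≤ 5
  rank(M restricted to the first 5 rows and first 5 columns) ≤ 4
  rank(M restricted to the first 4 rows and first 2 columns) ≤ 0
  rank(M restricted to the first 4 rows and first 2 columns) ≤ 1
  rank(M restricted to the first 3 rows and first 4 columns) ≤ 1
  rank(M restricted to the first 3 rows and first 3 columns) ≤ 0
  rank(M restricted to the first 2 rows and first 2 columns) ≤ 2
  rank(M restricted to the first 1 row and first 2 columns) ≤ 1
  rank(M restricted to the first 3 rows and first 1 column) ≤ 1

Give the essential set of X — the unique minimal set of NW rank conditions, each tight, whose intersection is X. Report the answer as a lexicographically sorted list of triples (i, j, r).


Computing R[i][j] = min implied NW-rank bound (n=6, 16 conditions):

  R[1]: 0  0  0  1  1  1
  R[2]: 0  0  0  1  2  2
  R[3]: 0  0  0  1  2  3
  R[4]: 0  0  1  2  3  4
  R[5]: 0  1  2  3  4  5
  R[6]: 1  2  3  4  5  6

the unique w with this rank table is (4, 5, 6, 3, 2, 1).

Fulton essential set (3 of the 12 Rothe cells):

[(3, 3, 0), (4, 2, 0), (5, 1, 0)]
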